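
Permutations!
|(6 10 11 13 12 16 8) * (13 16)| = |(6 10 11 16 8)(12 13)| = 10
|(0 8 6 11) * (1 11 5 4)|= 7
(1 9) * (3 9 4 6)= (1 4 6 3 9)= [0, 4, 2, 9, 6, 5, 3, 7, 8, 1]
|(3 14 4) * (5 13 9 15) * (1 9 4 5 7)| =20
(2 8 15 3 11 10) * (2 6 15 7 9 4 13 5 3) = (2 8 7 9 4 13 5 3 11 10 6 15) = [0, 1, 8, 11, 13, 3, 15, 9, 7, 4, 6, 10, 12, 5, 14, 2]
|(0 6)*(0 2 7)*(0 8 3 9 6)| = 6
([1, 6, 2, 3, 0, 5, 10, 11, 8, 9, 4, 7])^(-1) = (0 4 10 6 1)(7 11)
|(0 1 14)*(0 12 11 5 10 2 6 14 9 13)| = 28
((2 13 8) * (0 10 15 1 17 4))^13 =(0 10 15 1 17 4)(2 13 8)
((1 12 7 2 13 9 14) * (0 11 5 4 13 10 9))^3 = (0 4 11 13 5)(1 2 14 7 9 12 10)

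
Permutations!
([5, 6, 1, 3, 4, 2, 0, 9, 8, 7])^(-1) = (0 6 1 2 5)(7 9)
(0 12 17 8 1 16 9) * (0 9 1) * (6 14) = (0 12 17 8)(1 16)(6 14) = [12, 16, 2, 3, 4, 5, 14, 7, 0, 9, 10, 11, 17, 13, 6, 15, 1, 8]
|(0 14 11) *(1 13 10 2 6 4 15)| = 21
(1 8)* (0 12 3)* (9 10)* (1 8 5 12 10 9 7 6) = [10, 5, 2, 0, 4, 12, 1, 6, 8, 9, 7, 11, 3] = (0 10 7 6 1 5 12 3)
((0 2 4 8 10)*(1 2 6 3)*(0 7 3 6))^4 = ((1 2 4 8 10 7 3))^4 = (1 10 2 7 4 3 8)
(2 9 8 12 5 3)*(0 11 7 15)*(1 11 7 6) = (0 7 15)(1 11 6)(2 9 8 12 5 3) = [7, 11, 9, 2, 4, 3, 1, 15, 12, 8, 10, 6, 5, 13, 14, 0]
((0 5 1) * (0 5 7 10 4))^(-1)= (0 4 10 7)(1 5)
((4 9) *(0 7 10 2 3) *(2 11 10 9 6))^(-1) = ((0 7 9 4 6 2 3)(10 11))^(-1) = (0 3 2 6 4 9 7)(10 11)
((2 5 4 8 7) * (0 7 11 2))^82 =((0 7)(2 5 4 8 11))^82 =(2 4 11 5 8)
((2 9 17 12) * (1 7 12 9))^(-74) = (17)(1 12)(2 7)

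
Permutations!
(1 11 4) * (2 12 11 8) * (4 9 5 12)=(1 8 2 4)(5 12 11 9)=[0, 8, 4, 3, 1, 12, 6, 7, 2, 5, 10, 9, 11]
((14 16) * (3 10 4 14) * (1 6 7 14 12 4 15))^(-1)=(1 15 10 3 16 14 7 6)(4 12)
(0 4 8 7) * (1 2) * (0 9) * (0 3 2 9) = [4, 9, 1, 2, 8, 5, 6, 0, 7, 3] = (0 4 8 7)(1 9 3 2)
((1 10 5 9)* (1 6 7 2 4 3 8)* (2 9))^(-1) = (1 8 3 4 2 5 10)(6 9 7) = ((1 10 5 2 4 3 8)(6 7 9))^(-1)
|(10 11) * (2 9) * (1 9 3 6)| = 10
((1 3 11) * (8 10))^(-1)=(1 11 3)(8 10)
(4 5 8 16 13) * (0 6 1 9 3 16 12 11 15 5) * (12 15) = [6, 9, 2, 16, 0, 8, 1, 7, 15, 3, 10, 12, 11, 4, 14, 5, 13] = (0 6 1 9 3 16 13 4)(5 8 15)(11 12)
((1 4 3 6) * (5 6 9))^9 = ((1 4 3 9 5 6))^9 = (1 9)(3 6)(4 5)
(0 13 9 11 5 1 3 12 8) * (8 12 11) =[13, 3, 2, 11, 4, 1, 6, 7, 0, 8, 10, 5, 12, 9] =(0 13 9 8)(1 3 11 5)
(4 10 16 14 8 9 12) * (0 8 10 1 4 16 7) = (0 8 9 12 16 14 10 7)(1 4) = [8, 4, 2, 3, 1, 5, 6, 0, 9, 12, 7, 11, 16, 13, 10, 15, 14]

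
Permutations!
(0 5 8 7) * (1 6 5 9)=(0 9 1 6 5 8 7)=[9, 6, 2, 3, 4, 8, 5, 0, 7, 1]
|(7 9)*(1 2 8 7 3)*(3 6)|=7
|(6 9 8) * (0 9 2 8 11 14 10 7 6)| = |(0 9 11 14 10 7 6 2 8)| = 9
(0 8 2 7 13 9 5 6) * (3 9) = (0 8 2 7 13 3 9 5 6) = [8, 1, 7, 9, 4, 6, 0, 13, 2, 5, 10, 11, 12, 3]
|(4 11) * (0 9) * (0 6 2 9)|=6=|(2 9 6)(4 11)|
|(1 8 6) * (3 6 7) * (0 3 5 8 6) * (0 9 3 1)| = |(0 1 6)(3 9)(5 8 7)| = 6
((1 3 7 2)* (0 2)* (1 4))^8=(0 4 3)(1 7 2)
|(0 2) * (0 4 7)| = 4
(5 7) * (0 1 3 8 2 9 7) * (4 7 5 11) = (0 1 3 8 2 9 5)(4 7 11) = [1, 3, 9, 8, 7, 0, 6, 11, 2, 5, 10, 4]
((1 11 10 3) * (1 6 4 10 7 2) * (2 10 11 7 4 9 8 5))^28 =((1 7 10 3 6 9 8 5 2)(4 11))^28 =(11)(1 7 10 3 6 9 8 5 2)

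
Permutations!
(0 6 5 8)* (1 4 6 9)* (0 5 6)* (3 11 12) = [9, 4, 2, 11, 0, 8, 6, 7, 5, 1, 10, 12, 3] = (0 9 1 4)(3 11 12)(5 8)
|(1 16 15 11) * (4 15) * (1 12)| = 6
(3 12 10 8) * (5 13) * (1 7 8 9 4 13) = [0, 7, 2, 12, 13, 1, 6, 8, 3, 4, 9, 11, 10, 5] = (1 7 8 3 12 10 9 4 13 5)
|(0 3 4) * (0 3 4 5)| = 4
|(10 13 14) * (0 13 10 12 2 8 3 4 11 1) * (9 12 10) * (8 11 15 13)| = 13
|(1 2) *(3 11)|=2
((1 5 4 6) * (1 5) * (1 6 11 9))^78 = (11) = ((1 6 5 4 11 9))^78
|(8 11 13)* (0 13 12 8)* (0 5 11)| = |(0 13 5 11 12 8)| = 6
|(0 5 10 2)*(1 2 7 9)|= |(0 5 10 7 9 1 2)|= 7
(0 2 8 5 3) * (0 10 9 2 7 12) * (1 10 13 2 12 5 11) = (0 7 5 3 13 2 8 11 1 10 9 12) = [7, 10, 8, 13, 4, 3, 6, 5, 11, 12, 9, 1, 0, 2]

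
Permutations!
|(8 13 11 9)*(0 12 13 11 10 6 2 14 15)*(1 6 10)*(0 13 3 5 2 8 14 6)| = 13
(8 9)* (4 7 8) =(4 7 8 9) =[0, 1, 2, 3, 7, 5, 6, 8, 9, 4]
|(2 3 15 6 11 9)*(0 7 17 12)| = |(0 7 17 12)(2 3 15 6 11 9)| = 12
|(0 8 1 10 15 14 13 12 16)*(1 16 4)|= 21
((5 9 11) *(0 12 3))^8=((0 12 3)(5 9 11))^8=(0 3 12)(5 11 9)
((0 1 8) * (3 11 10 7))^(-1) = ((0 1 8)(3 11 10 7))^(-1) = (0 8 1)(3 7 10 11)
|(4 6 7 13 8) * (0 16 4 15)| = |(0 16 4 6 7 13 8 15)| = 8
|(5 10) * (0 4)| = 2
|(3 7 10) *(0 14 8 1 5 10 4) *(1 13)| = 10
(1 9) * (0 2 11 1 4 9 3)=(0 2 11 1 3)(4 9)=[2, 3, 11, 0, 9, 5, 6, 7, 8, 4, 10, 1]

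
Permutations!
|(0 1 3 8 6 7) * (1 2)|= |(0 2 1 3 8 6 7)|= 7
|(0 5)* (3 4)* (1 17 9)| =|(0 5)(1 17 9)(3 4)| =6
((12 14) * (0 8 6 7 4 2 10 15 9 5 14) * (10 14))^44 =((0 8 6 7 4 2 14 12)(5 10 15 9))^44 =(15)(0 4)(2 8)(6 14)(7 12)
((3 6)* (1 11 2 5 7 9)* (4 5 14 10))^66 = ((1 11 2 14 10 4 5 7 9)(3 6))^66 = (1 14 5)(2 4 9)(7 11 10)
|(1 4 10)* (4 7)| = 4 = |(1 7 4 10)|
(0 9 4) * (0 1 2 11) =(0 9 4 1 2 11) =[9, 2, 11, 3, 1, 5, 6, 7, 8, 4, 10, 0]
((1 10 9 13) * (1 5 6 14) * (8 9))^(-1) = ((1 10 8 9 13 5 6 14))^(-1) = (1 14 6 5 13 9 8 10)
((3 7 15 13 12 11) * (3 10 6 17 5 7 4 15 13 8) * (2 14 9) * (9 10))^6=(2 7 14 13 10 12 6 11 17 9 5)(3 15)(4 8)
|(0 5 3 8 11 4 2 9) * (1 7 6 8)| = |(0 5 3 1 7 6 8 11 4 2 9)| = 11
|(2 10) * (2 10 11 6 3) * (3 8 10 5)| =7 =|(2 11 6 8 10 5 3)|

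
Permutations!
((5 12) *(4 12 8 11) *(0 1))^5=(12)(0 1)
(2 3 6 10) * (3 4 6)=(2 4 6 10)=[0, 1, 4, 3, 6, 5, 10, 7, 8, 9, 2]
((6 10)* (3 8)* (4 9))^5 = (3 8)(4 9)(6 10)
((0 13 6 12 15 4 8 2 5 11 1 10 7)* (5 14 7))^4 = (0 15 14 6 8)(2 13 4 7 12)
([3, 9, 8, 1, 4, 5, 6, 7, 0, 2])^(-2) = (0 2 1)(3 8 9)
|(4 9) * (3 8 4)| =4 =|(3 8 4 9)|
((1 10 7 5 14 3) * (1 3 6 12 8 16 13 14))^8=((1 10 7 5)(6 12 8 16 13 14))^8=(6 8 13)(12 16 14)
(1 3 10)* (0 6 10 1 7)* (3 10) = [6, 10, 2, 1, 4, 5, 3, 0, 8, 9, 7] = (0 6 3 1 10 7)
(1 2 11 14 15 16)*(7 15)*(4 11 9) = (1 2 9 4 11 14 7 15 16) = [0, 2, 9, 3, 11, 5, 6, 15, 8, 4, 10, 14, 12, 13, 7, 16, 1]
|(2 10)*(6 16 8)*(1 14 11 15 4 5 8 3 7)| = |(1 14 11 15 4 5 8 6 16 3 7)(2 10)| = 22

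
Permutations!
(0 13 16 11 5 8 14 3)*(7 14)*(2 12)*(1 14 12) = (0 13 16 11 5 8 7 12 2 1 14 3) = [13, 14, 1, 0, 4, 8, 6, 12, 7, 9, 10, 5, 2, 16, 3, 15, 11]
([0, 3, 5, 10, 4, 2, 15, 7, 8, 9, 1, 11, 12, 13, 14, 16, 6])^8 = [0, 10, 2, 1, 4, 5, 16, 7, 8, 9, 3, 11, 12, 13, 14, 6, 15]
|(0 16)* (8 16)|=3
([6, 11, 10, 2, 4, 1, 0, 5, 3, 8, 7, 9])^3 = (0 6)(1 8 10)(2 5 9)(3 7 11)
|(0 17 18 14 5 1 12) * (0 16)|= 8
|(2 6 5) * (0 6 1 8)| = |(0 6 5 2 1 8)| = 6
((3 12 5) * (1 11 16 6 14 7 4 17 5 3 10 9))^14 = (1 6 4 10 11 14 17 9 16 7 5)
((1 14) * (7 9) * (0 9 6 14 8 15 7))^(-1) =(0 9)(1 14 6 7 15 8)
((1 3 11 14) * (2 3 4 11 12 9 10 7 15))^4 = ((1 4 11 14)(2 3 12 9 10 7 15))^4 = (2 10 3 7 12 15 9)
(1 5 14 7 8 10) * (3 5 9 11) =(1 9 11 3 5 14 7 8 10) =[0, 9, 2, 5, 4, 14, 6, 8, 10, 11, 1, 3, 12, 13, 7]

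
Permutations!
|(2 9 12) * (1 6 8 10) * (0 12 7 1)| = 9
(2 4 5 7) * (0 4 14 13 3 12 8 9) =[4, 1, 14, 12, 5, 7, 6, 2, 9, 0, 10, 11, 8, 3, 13] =(0 4 5 7 2 14 13 3 12 8 9)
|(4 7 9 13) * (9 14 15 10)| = 7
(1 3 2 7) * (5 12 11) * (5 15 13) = (1 3 2 7)(5 12 11 15 13) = [0, 3, 7, 2, 4, 12, 6, 1, 8, 9, 10, 15, 11, 5, 14, 13]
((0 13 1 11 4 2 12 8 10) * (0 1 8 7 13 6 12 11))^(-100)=(0 13)(1 7)(2 4 11)(6 8)(10 12)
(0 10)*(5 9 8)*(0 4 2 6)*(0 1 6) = (0 10 4 2)(1 6)(5 9 8) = [10, 6, 0, 3, 2, 9, 1, 7, 5, 8, 4]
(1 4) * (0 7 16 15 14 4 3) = (0 7 16 15 14 4 1 3) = [7, 3, 2, 0, 1, 5, 6, 16, 8, 9, 10, 11, 12, 13, 4, 14, 15]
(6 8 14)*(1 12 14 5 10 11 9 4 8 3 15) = (1 12 14 6 3 15)(4 8 5 10 11 9) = [0, 12, 2, 15, 8, 10, 3, 7, 5, 4, 11, 9, 14, 13, 6, 1]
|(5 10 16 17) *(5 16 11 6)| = |(5 10 11 6)(16 17)| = 4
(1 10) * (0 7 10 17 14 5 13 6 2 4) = (0 7 10 1 17 14 5 13 6 2 4) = [7, 17, 4, 3, 0, 13, 2, 10, 8, 9, 1, 11, 12, 6, 5, 15, 16, 14]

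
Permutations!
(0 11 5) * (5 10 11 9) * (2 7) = [9, 1, 7, 3, 4, 0, 6, 2, 8, 5, 11, 10] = (0 9 5)(2 7)(10 11)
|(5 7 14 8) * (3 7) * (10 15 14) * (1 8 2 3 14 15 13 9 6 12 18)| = 13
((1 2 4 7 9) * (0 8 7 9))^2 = (0 7 8)(1 4)(2 9)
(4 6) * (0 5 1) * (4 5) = (0 4 6 5 1) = [4, 0, 2, 3, 6, 1, 5]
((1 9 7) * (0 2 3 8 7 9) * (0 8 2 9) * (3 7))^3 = (0 9)(1 2 8 7 3)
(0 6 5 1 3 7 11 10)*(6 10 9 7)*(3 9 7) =(0 10)(1 9 3 6 5)(7 11) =[10, 9, 2, 6, 4, 1, 5, 11, 8, 3, 0, 7]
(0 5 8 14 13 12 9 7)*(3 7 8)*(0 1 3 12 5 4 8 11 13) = (0 4 8 14)(1 3 7)(5 12 9 11 13) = [4, 3, 2, 7, 8, 12, 6, 1, 14, 11, 10, 13, 9, 5, 0]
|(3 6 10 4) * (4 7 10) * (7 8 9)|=|(3 6 4)(7 10 8 9)|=12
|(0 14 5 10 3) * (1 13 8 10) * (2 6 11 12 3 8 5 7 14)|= |(0 2 6 11 12 3)(1 13 5)(7 14)(8 10)|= 6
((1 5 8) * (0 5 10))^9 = (0 10 1 8 5) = ((0 5 8 1 10))^9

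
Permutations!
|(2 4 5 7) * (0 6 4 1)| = 7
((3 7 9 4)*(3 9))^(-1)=(3 7)(4 9)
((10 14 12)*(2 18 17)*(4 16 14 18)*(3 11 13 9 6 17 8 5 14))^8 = (2 17 6 9 13 11 3 16 4)(5 12 18)(8 14 10)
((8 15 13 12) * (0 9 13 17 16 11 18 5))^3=((0 9 13 12 8 15 17 16 11 18 5))^3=(0 12 17 18 9 8 16 5 13 15 11)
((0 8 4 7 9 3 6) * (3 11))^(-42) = (0 3 9 4)(6 11 7 8)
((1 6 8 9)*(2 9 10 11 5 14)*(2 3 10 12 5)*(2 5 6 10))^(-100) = ((1 10 11 5 14 3 2 9)(6 8 12))^(-100) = (1 14)(2 11)(3 10)(5 9)(6 12 8)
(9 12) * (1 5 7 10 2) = (1 5 7 10 2)(9 12) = [0, 5, 1, 3, 4, 7, 6, 10, 8, 12, 2, 11, 9]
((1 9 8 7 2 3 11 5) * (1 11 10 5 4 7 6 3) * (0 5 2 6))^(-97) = (0 8 9 1 2 10 3 6 7 4 11 5)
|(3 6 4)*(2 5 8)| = |(2 5 8)(3 6 4)| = 3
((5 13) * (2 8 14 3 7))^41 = (2 8 14 3 7)(5 13)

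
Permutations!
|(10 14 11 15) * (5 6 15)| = 6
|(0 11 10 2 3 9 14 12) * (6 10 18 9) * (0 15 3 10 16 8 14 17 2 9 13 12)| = 44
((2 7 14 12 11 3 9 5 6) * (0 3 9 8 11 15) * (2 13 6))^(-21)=(0 3 8 11 9 5 2 7 14 12 15)(6 13)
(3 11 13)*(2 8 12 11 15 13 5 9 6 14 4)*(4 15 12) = [0, 1, 8, 12, 2, 9, 14, 7, 4, 6, 10, 5, 11, 3, 15, 13] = (2 8 4)(3 12 11 5 9 6 14 15 13)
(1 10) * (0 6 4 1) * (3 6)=(0 3 6 4 1 10)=[3, 10, 2, 6, 1, 5, 4, 7, 8, 9, 0]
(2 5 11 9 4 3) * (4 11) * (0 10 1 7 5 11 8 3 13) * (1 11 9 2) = (0 10 11 2 9 8 3 1 7 5 4 13) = [10, 7, 9, 1, 13, 4, 6, 5, 3, 8, 11, 2, 12, 0]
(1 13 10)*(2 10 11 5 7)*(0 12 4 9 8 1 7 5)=(0 12 4 9 8 1 13 11)(2 10 7)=[12, 13, 10, 3, 9, 5, 6, 2, 1, 8, 7, 0, 4, 11]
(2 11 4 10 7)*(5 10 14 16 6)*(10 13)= (2 11 4 14 16 6 5 13 10 7)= [0, 1, 11, 3, 14, 13, 5, 2, 8, 9, 7, 4, 12, 10, 16, 15, 6]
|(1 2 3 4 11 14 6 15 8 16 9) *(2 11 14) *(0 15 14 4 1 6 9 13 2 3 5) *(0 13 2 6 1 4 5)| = |(0 15 8 16 2)(1 11 3 4 5 13 6 14 9)| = 45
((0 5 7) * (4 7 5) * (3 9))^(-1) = (0 7 4)(3 9)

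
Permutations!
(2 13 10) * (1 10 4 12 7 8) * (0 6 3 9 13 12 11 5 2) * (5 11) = (0 6 3 9 13 4 5 2 12 7 8 1 10) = [6, 10, 12, 9, 5, 2, 3, 8, 1, 13, 0, 11, 7, 4]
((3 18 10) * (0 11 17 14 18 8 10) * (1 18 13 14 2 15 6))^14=(0 1 15 17)(2 11 18 6)(3 10 8)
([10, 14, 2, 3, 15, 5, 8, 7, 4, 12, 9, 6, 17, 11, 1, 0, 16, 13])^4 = (0 17 8 10 13 4 9 11 15 12 6)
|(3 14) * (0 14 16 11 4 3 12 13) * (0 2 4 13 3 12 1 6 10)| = 35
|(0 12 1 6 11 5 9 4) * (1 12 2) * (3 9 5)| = 8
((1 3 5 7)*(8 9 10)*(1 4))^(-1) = (1 4 7 5 3)(8 10 9)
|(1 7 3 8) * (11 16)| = 4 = |(1 7 3 8)(11 16)|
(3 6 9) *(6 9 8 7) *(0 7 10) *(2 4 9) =(0 7 6 8 10)(2 4 9 3) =[7, 1, 4, 2, 9, 5, 8, 6, 10, 3, 0]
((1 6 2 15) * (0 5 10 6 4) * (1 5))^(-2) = ((0 1 4)(2 15 5 10 6))^(-2) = (0 1 4)(2 10 15 6 5)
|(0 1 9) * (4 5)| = |(0 1 9)(4 5)| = 6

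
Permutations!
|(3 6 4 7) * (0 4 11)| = 6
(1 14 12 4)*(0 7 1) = (0 7 1 14 12 4) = [7, 14, 2, 3, 0, 5, 6, 1, 8, 9, 10, 11, 4, 13, 12]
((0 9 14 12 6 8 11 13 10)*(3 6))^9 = ((0 9 14 12 3 6 8 11 13 10))^9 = (0 10 13 11 8 6 3 12 14 9)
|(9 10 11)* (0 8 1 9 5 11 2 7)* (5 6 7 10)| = 8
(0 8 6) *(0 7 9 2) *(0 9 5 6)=(0 8)(2 9)(5 6 7)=[8, 1, 9, 3, 4, 6, 7, 5, 0, 2]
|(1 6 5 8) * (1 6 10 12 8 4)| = |(1 10 12 8 6 5 4)| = 7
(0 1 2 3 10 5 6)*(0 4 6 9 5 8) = [1, 2, 3, 10, 6, 9, 4, 7, 0, 5, 8] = (0 1 2 3 10 8)(4 6)(5 9)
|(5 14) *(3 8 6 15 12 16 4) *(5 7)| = |(3 8 6 15 12 16 4)(5 14 7)| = 21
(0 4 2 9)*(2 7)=(0 4 7 2 9)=[4, 1, 9, 3, 7, 5, 6, 2, 8, 0]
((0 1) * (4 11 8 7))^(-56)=(11)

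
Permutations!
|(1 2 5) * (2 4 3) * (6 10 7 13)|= |(1 4 3 2 5)(6 10 7 13)|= 20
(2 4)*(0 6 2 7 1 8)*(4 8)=(0 6 2 8)(1 4 7)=[6, 4, 8, 3, 7, 5, 2, 1, 0]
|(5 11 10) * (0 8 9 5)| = |(0 8 9 5 11 10)| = 6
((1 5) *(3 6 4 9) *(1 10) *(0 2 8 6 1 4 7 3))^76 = ((0 2 8 6 7 3 1 5 10 4 9))^76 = (0 9 4 10 5 1 3 7 6 8 2)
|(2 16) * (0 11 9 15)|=|(0 11 9 15)(2 16)|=4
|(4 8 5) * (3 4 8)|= |(3 4)(5 8)|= 2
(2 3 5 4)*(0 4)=(0 4 2 3 5)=[4, 1, 3, 5, 2, 0]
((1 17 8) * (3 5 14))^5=(1 8 17)(3 14 5)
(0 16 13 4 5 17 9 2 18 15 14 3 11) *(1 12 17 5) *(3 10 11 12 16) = [3, 16, 18, 12, 1, 5, 6, 7, 8, 2, 11, 0, 17, 4, 10, 14, 13, 9, 15] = (0 3 12 17 9 2 18 15 14 10 11)(1 16 13 4)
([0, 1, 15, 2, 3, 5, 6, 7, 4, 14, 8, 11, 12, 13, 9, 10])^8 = (2 10 4)(3 15 8)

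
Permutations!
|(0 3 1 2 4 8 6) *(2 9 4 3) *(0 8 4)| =|(0 2 3 1 9)(6 8)| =10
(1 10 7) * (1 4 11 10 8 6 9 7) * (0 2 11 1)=(0 2 11 10)(1 8 6 9 7 4)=[2, 8, 11, 3, 1, 5, 9, 4, 6, 7, 0, 10]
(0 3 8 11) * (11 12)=(0 3 8 12 11)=[3, 1, 2, 8, 4, 5, 6, 7, 12, 9, 10, 0, 11]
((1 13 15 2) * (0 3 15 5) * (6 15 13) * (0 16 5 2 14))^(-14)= (16)(0 13 1 15)(2 6 14 3)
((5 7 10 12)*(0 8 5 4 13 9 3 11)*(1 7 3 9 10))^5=((0 8 5 3 11)(1 7)(4 13 10 12))^5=(1 7)(4 13 10 12)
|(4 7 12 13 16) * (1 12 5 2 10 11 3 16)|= 24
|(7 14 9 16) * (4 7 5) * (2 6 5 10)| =|(2 6 5 4 7 14 9 16 10)| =9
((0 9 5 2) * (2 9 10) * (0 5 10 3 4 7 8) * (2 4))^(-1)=((0 3 2 5 9 10 4 7 8))^(-1)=(0 8 7 4 10 9 5 2 3)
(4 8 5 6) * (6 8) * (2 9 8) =(2 9 8 5)(4 6) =[0, 1, 9, 3, 6, 2, 4, 7, 5, 8]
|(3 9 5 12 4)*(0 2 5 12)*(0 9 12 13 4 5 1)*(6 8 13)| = 24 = |(0 2 1)(3 12 5 9 6 8 13 4)|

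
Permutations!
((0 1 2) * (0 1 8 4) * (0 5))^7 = ((0 8 4 5)(1 2))^7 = (0 5 4 8)(1 2)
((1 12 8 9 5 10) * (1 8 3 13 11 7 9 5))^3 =(1 13 9 3 7 12 11)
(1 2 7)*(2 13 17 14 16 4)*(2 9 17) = (1 13 2 7)(4 9 17 14 16) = [0, 13, 7, 3, 9, 5, 6, 1, 8, 17, 10, 11, 12, 2, 16, 15, 4, 14]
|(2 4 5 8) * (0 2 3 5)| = 3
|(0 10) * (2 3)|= |(0 10)(2 3)|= 2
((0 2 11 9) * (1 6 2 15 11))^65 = (0 15 11 9)(1 2 6)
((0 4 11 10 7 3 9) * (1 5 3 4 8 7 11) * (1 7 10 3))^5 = ((0 8 10 11 3 9)(1 5)(4 7))^5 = (0 9 3 11 10 8)(1 5)(4 7)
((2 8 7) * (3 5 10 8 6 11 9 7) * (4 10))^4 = ((2 6 11 9 7)(3 5 4 10 8))^4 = (2 7 9 11 6)(3 8 10 4 5)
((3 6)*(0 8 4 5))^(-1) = (0 5 4 8)(3 6)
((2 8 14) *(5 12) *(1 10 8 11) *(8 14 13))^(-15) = ((1 10 14 2 11)(5 12)(8 13))^(-15) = (14)(5 12)(8 13)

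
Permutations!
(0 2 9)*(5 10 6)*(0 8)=(0 2 9 8)(5 10 6)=[2, 1, 9, 3, 4, 10, 5, 7, 0, 8, 6]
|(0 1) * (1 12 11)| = |(0 12 11 1)| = 4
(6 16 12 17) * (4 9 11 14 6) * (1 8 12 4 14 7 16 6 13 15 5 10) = (1 8 12 17 14 13 15 5 10)(4 9 11 7 16) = [0, 8, 2, 3, 9, 10, 6, 16, 12, 11, 1, 7, 17, 15, 13, 5, 4, 14]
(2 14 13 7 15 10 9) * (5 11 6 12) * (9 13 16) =(2 14 16 9)(5 11 6 12)(7 15 10 13) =[0, 1, 14, 3, 4, 11, 12, 15, 8, 2, 13, 6, 5, 7, 16, 10, 9]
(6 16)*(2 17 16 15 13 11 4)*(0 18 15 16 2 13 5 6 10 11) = (0 18 15 5 6 16 10 11 4 13)(2 17) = [18, 1, 17, 3, 13, 6, 16, 7, 8, 9, 11, 4, 12, 0, 14, 5, 10, 2, 15]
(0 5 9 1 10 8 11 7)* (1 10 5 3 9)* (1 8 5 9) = [3, 9, 2, 1, 4, 8, 6, 0, 11, 10, 5, 7] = (0 3 1 9 10 5 8 11 7)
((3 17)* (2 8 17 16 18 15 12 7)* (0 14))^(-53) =((0 14)(2 8 17 3 16 18 15 12 7))^(-53) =(0 14)(2 8 17 3 16 18 15 12 7)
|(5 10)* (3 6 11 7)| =4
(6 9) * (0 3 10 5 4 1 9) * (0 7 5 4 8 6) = (0 3 10 4 1 9)(5 8 6 7) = [3, 9, 2, 10, 1, 8, 7, 5, 6, 0, 4]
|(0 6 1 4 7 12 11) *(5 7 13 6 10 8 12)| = 20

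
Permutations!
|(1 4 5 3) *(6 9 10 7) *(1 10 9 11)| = 8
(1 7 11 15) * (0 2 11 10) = [2, 7, 11, 3, 4, 5, 6, 10, 8, 9, 0, 15, 12, 13, 14, 1] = (0 2 11 15 1 7 10)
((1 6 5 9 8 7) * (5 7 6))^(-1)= ((1 5 9 8 6 7))^(-1)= (1 7 6 8 9 5)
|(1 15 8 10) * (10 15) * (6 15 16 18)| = |(1 10)(6 15 8 16 18)| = 10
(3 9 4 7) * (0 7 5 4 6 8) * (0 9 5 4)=(0 7 3 5)(6 8 9)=[7, 1, 2, 5, 4, 0, 8, 3, 9, 6]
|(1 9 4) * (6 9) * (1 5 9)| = 6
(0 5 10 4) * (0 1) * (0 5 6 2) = (0 6 2)(1 5 10 4) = [6, 5, 0, 3, 1, 10, 2, 7, 8, 9, 4]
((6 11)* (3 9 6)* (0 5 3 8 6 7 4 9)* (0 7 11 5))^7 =(3 5 6 8 11 9 4 7)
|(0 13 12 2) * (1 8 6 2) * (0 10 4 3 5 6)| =|(0 13 12 1 8)(2 10 4 3 5 6)| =30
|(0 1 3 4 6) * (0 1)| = |(1 3 4 6)| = 4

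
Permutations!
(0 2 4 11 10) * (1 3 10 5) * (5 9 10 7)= (0 2 4 11 9 10)(1 3 7 5)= [2, 3, 4, 7, 11, 1, 6, 5, 8, 10, 0, 9]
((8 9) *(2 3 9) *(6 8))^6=(2 3 9 6 8)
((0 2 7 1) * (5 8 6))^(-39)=(8)(0 2 7 1)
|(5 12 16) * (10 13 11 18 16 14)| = 8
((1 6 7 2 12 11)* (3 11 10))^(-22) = (1 7 12 3)(2 10 11 6)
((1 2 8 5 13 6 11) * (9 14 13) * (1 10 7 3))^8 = ((1 2 8 5 9 14 13 6 11 10 7 3))^8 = (1 11 9)(2 10 14)(3 6 5)(7 13 8)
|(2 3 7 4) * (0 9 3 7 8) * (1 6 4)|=20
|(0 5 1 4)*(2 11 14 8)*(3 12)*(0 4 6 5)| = 12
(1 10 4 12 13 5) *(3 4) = [0, 10, 2, 4, 12, 1, 6, 7, 8, 9, 3, 11, 13, 5] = (1 10 3 4 12 13 5)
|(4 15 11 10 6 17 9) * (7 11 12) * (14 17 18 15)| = 28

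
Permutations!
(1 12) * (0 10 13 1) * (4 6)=(0 10 13 1 12)(4 6)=[10, 12, 2, 3, 6, 5, 4, 7, 8, 9, 13, 11, 0, 1]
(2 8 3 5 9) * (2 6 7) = (2 8 3 5 9 6 7) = [0, 1, 8, 5, 4, 9, 7, 2, 3, 6]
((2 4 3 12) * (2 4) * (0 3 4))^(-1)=(0 12 3)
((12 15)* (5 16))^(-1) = ((5 16)(12 15))^(-1) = (5 16)(12 15)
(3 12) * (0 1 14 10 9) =(0 1 14 10 9)(3 12) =[1, 14, 2, 12, 4, 5, 6, 7, 8, 0, 9, 11, 3, 13, 10]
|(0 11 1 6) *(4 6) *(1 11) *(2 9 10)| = |(11)(0 1 4 6)(2 9 10)| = 12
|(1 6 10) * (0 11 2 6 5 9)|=|(0 11 2 6 10 1 5 9)|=8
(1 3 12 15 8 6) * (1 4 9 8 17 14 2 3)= (2 3 12 15 17 14)(4 9 8 6)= [0, 1, 3, 12, 9, 5, 4, 7, 6, 8, 10, 11, 15, 13, 2, 17, 16, 14]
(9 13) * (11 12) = (9 13)(11 12) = [0, 1, 2, 3, 4, 5, 6, 7, 8, 13, 10, 12, 11, 9]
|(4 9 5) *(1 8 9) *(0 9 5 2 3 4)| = 8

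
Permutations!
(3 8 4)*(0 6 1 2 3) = (0 6 1 2 3 8 4) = [6, 2, 3, 8, 0, 5, 1, 7, 4]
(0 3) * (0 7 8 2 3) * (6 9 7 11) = (2 3 11 6 9 7 8) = [0, 1, 3, 11, 4, 5, 9, 8, 2, 7, 10, 6]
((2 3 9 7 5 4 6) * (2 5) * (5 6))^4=(9)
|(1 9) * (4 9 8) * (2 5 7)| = 12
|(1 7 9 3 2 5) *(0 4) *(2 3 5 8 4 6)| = 20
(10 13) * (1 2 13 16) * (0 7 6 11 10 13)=(0 7 6 11 10 16 1 2)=[7, 2, 0, 3, 4, 5, 11, 6, 8, 9, 16, 10, 12, 13, 14, 15, 1]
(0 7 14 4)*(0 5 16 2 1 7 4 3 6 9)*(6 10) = [4, 7, 1, 10, 5, 16, 9, 14, 8, 0, 6, 11, 12, 13, 3, 15, 2] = (0 4 5 16 2 1 7 14 3 10 6 9)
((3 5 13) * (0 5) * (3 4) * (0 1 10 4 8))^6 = ((0 5 13 8)(1 10 4 3))^6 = (0 13)(1 4)(3 10)(5 8)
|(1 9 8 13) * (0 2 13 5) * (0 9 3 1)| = 6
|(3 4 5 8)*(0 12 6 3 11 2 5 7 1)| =|(0 12 6 3 4 7 1)(2 5 8 11)| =28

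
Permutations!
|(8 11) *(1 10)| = |(1 10)(8 11)| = 2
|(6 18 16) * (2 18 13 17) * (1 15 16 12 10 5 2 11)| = |(1 15 16 6 13 17 11)(2 18 12 10 5)| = 35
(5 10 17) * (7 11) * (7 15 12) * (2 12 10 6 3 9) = (2 12 7 11 15 10 17 5 6 3 9) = [0, 1, 12, 9, 4, 6, 3, 11, 8, 2, 17, 15, 7, 13, 14, 10, 16, 5]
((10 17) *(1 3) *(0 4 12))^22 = (17)(0 4 12)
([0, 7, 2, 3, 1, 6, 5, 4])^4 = [0, 7, 2, 3, 1, 5, 6, 4]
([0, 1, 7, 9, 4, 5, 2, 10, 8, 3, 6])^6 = [0, 1, 10, 3, 4, 5, 7, 6, 8, 9, 2]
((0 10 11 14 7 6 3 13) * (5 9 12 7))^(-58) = (0 6 9 11 13 7 5 10 3 12 14)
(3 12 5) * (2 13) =(2 13)(3 12 5) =[0, 1, 13, 12, 4, 3, 6, 7, 8, 9, 10, 11, 5, 2]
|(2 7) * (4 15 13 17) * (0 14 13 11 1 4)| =4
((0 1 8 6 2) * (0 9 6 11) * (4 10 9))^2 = ((0 1 8 11)(2 4 10 9 6))^2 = (0 8)(1 11)(2 10 6 4 9)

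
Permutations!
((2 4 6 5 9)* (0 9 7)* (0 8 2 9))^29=((9)(2 4 6 5 7 8))^29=(9)(2 8 7 5 6 4)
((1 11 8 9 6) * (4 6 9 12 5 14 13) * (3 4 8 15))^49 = (1 11 15 3 4 6)(5 12 8 13 14)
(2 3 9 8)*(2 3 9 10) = (2 9 8 3 10) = [0, 1, 9, 10, 4, 5, 6, 7, 3, 8, 2]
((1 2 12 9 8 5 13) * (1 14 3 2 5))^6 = (1 12 14)(2 13 8)(3 5 9)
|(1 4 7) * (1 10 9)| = 5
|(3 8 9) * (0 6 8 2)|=|(0 6 8 9 3 2)|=6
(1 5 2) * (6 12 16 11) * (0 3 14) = (0 3 14)(1 5 2)(6 12 16 11) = [3, 5, 1, 14, 4, 2, 12, 7, 8, 9, 10, 6, 16, 13, 0, 15, 11]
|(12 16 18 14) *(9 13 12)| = |(9 13 12 16 18 14)| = 6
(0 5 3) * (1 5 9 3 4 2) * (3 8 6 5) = (0 9 8 6 5 4 2 1 3) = [9, 3, 1, 0, 2, 4, 5, 7, 6, 8]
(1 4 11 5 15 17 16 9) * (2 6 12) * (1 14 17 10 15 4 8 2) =[0, 8, 6, 3, 11, 4, 12, 7, 2, 14, 15, 5, 1, 13, 17, 10, 9, 16] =(1 8 2 6 12)(4 11 5)(9 14 17 16)(10 15)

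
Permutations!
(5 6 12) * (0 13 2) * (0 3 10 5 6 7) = [13, 1, 3, 10, 4, 7, 12, 0, 8, 9, 5, 11, 6, 2] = (0 13 2 3 10 5 7)(6 12)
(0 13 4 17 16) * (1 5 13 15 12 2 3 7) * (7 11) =(0 15 12 2 3 11 7 1 5 13 4 17 16) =[15, 5, 3, 11, 17, 13, 6, 1, 8, 9, 10, 7, 2, 4, 14, 12, 0, 16]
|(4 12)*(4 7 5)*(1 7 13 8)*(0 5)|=8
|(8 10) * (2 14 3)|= |(2 14 3)(8 10)|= 6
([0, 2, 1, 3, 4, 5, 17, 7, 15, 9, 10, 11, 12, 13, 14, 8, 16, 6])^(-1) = [0, 2, 1, 3, 4, 5, 17, 7, 15, 9, 10, 11, 12, 13, 14, 8, 16, 6]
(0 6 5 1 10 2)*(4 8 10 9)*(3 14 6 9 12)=(0 9 4 8 10 2)(1 12 3 14 6 5)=[9, 12, 0, 14, 8, 1, 5, 7, 10, 4, 2, 11, 3, 13, 6]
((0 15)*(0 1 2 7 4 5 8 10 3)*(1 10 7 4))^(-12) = ((0 15 10 3)(1 2 4 5 8 7))^(-12) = (15)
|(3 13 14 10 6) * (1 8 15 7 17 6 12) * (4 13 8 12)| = 12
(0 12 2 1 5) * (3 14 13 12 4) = (0 4 3 14 13 12 2 1 5) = [4, 5, 1, 14, 3, 0, 6, 7, 8, 9, 10, 11, 2, 12, 13]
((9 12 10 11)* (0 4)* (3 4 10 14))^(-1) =(0 4 3 14 12 9 11 10)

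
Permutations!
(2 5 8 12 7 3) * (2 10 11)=(2 5 8 12 7 3 10 11)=[0, 1, 5, 10, 4, 8, 6, 3, 12, 9, 11, 2, 7]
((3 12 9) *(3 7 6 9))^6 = ((3 12)(6 9 7))^6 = (12)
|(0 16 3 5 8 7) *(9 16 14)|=|(0 14 9 16 3 5 8 7)|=8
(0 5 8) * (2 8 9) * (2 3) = [5, 1, 8, 2, 4, 9, 6, 7, 0, 3] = (0 5 9 3 2 8)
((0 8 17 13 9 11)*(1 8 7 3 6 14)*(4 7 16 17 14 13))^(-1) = ((0 16 17 4 7 3 6 13 9 11)(1 8 14))^(-1) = (0 11 9 13 6 3 7 4 17 16)(1 14 8)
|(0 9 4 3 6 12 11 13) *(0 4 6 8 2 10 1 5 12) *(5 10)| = |(0 9 6)(1 10)(2 5 12 11 13 4 3 8)| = 24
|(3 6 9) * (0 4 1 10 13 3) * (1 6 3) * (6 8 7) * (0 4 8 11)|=21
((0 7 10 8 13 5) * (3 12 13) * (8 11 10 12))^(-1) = ((0 7 12 13 5)(3 8)(10 11))^(-1) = (0 5 13 12 7)(3 8)(10 11)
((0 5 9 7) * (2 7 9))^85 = (9)(0 5 2 7)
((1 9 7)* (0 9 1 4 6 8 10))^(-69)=((0 9 7 4 6 8 10))^(-69)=(0 9 7 4 6 8 10)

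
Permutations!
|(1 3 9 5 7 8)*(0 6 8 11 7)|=|(0 6 8 1 3 9 5)(7 11)|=14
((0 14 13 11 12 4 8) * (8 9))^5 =((0 14 13 11 12 4 9 8))^5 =(0 4 13 8 12 14 9 11)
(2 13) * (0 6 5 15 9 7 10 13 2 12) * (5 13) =(0 6 13 12)(5 15 9 7 10) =[6, 1, 2, 3, 4, 15, 13, 10, 8, 7, 5, 11, 0, 12, 14, 9]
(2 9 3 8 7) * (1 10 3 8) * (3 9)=(1 10 9 8 7 2 3)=[0, 10, 3, 1, 4, 5, 6, 2, 7, 8, 9]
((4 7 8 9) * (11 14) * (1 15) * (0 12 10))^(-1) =(0 10 12)(1 15)(4 9 8 7)(11 14)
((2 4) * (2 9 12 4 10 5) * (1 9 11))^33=(1 4 9 11 12)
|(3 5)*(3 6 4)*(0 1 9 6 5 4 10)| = |(0 1 9 6 10)(3 4)| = 10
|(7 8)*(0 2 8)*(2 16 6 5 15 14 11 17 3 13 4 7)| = 12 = |(0 16 6 5 15 14 11 17 3 13 4 7)(2 8)|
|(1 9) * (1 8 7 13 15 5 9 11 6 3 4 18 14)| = 42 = |(1 11 6 3 4 18 14)(5 9 8 7 13 15)|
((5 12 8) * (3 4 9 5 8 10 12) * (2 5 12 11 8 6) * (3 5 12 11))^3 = (2 3 11)(4 8 12)(6 10 9) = ((2 12 10 3 4 9 11 8 6))^3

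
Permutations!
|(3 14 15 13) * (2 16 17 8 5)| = 20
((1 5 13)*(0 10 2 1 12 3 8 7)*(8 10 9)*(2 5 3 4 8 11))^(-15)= (0 8 12 5 3 2 9 7 4 13 10 1 11)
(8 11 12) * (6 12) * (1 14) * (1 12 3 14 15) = (1 15)(3 14 12 8 11 6) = [0, 15, 2, 14, 4, 5, 3, 7, 11, 9, 10, 6, 8, 13, 12, 1]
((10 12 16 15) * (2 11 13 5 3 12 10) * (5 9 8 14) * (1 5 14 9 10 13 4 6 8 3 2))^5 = (1 6 16 11 3 5 8 15 4 12 2 9)(10 13)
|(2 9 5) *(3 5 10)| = 5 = |(2 9 10 3 5)|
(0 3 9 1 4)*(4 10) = (0 3 9 1 10 4) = [3, 10, 2, 9, 0, 5, 6, 7, 8, 1, 4]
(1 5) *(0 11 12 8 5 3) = (0 11 12 8 5 1 3) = [11, 3, 2, 0, 4, 1, 6, 7, 5, 9, 10, 12, 8]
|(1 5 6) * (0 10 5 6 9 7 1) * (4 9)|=|(0 10 5 4 9 7 1 6)|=8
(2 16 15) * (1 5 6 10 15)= [0, 5, 16, 3, 4, 6, 10, 7, 8, 9, 15, 11, 12, 13, 14, 2, 1]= (1 5 6 10 15 2 16)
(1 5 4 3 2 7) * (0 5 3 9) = (0 5 4 9)(1 3 2 7) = [5, 3, 7, 2, 9, 4, 6, 1, 8, 0]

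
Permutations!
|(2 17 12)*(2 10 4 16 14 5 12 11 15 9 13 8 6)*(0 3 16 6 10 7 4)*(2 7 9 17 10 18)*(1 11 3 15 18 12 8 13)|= 15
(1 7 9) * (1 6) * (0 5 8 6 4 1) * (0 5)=(1 7 9 4)(5 8 6)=[0, 7, 2, 3, 1, 8, 5, 9, 6, 4]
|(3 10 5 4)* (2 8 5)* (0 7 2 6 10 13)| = 8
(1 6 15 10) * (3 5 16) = (1 6 15 10)(3 5 16) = [0, 6, 2, 5, 4, 16, 15, 7, 8, 9, 1, 11, 12, 13, 14, 10, 3]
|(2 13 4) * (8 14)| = |(2 13 4)(8 14)| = 6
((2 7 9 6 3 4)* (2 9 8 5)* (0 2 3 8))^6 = ((0 2 7)(3 4 9 6 8 5))^6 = (9)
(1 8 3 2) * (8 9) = (1 9 8 3 2) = [0, 9, 1, 2, 4, 5, 6, 7, 3, 8]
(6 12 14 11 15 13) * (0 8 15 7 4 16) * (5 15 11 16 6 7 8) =(0 5 15 13 7 4 6 12 14 16)(8 11) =[5, 1, 2, 3, 6, 15, 12, 4, 11, 9, 10, 8, 14, 7, 16, 13, 0]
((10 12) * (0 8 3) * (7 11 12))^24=(12)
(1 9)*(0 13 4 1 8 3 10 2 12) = (0 13 4 1 9 8 3 10 2 12) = [13, 9, 12, 10, 1, 5, 6, 7, 3, 8, 2, 11, 0, 4]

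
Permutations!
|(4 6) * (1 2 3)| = 6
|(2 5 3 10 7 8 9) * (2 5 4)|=|(2 4)(3 10 7 8 9 5)|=6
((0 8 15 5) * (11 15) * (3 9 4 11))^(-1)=((0 8 3 9 4 11 15 5))^(-1)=(0 5 15 11 4 9 3 8)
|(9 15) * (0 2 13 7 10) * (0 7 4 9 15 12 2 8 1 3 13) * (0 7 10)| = 10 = |(15)(0 8 1 3 13 4 9 12 2 7)|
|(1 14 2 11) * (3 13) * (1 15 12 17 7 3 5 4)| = 12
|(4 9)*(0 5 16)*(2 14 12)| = |(0 5 16)(2 14 12)(4 9)| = 6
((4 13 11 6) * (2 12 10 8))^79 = ((2 12 10 8)(4 13 11 6))^79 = (2 8 10 12)(4 6 11 13)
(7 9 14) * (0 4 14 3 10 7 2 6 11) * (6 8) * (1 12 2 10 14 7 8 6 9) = (0 4 7 1 12 2 6 11)(3 14 10 8 9) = [4, 12, 6, 14, 7, 5, 11, 1, 9, 3, 8, 0, 2, 13, 10]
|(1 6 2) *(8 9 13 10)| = |(1 6 2)(8 9 13 10)| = 12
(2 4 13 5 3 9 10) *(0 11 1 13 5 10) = (0 11 1 13 10 2 4 5 3 9) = [11, 13, 4, 9, 5, 3, 6, 7, 8, 0, 2, 1, 12, 10]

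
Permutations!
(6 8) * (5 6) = (5 6 8) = [0, 1, 2, 3, 4, 6, 8, 7, 5]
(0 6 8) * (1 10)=(0 6 8)(1 10)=[6, 10, 2, 3, 4, 5, 8, 7, 0, 9, 1]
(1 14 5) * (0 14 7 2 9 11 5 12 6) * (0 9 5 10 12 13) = (0 14 13)(1 7 2 5)(6 9 11 10 12) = [14, 7, 5, 3, 4, 1, 9, 2, 8, 11, 12, 10, 6, 0, 13]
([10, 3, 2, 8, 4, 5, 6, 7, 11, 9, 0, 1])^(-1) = [10, 11, 2, 1, 4, 5, 6, 7, 3, 9, 0, 8]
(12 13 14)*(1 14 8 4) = (1 14 12 13 8 4) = [0, 14, 2, 3, 1, 5, 6, 7, 4, 9, 10, 11, 13, 8, 12]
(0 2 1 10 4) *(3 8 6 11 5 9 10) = [2, 3, 1, 8, 0, 9, 11, 7, 6, 10, 4, 5] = (0 2 1 3 8 6 11 5 9 10 4)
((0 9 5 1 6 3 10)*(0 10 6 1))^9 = (10)(3 6)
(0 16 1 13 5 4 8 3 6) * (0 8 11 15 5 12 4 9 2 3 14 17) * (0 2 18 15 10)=[16, 13, 3, 6, 11, 9, 8, 7, 14, 18, 0, 10, 4, 12, 17, 5, 1, 2, 15]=(0 16 1 13 12 4 11 10)(2 3 6 8 14 17)(5 9 18 15)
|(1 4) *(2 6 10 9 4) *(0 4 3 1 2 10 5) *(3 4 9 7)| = |(0 9 4 2 6 5)(1 10 7 3)| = 12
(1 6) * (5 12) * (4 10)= (1 6)(4 10)(5 12)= [0, 6, 2, 3, 10, 12, 1, 7, 8, 9, 4, 11, 5]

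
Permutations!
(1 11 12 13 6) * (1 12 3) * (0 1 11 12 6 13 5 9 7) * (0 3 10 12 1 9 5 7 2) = (13)(0 9 2)(3 11 10 12 7) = [9, 1, 0, 11, 4, 5, 6, 3, 8, 2, 12, 10, 7, 13]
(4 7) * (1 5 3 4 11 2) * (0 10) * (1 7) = (0 10)(1 5 3 4)(2 7 11) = [10, 5, 7, 4, 1, 3, 6, 11, 8, 9, 0, 2]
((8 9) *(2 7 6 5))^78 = ((2 7 6 5)(8 9))^78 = (9)(2 6)(5 7)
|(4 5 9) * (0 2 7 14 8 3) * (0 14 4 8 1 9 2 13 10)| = 60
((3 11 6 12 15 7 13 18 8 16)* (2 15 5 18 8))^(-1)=((2 15 7 13 8 16 3 11 6 12 5 18))^(-1)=(2 18 5 12 6 11 3 16 8 13 7 15)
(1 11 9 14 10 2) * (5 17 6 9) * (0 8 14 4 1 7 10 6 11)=(0 8 14 6 9 4 1)(2 7 10)(5 17 11)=[8, 0, 7, 3, 1, 17, 9, 10, 14, 4, 2, 5, 12, 13, 6, 15, 16, 11]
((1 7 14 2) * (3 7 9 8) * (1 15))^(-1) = ((1 9 8 3 7 14 2 15))^(-1) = (1 15 2 14 7 3 8 9)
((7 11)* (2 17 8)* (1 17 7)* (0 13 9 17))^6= ((0 13 9 17 8 2 7 11 1))^6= (0 7 17)(1 2 9)(8 13 11)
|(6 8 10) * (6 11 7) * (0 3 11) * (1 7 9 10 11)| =|(0 3 1 7 6 8 11 9 10)| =9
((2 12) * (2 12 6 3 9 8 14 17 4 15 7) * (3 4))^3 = (2 15 6 7 4)(3 14 9 17 8)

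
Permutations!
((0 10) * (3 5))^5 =((0 10)(3 5))^5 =(0 10)(3 5)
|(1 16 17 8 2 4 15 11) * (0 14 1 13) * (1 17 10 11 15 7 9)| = 13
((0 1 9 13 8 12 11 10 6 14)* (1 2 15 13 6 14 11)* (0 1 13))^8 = ((0 2 15)(1 9 6 11 10 14)(8 12 13))^8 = (0 15 2)(1 6 10)(8 13 12)(9 11 14)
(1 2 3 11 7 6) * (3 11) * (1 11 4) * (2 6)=(1 6 11 7 2 4)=[0, 6, 4, 3, 1, 5, 11, 2, 8, 9, 10, 7]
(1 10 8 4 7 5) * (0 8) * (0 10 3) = [8, 3, 2, 0, 7, 1, 6, 5, 4, 9, 10] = (10)(0 8 4 7 5 1 3)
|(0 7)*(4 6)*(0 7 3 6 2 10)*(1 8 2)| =|(0 3 6 4 1 8 2 10)| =8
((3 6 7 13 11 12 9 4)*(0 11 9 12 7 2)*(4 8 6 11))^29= (0 2 6 8 9 13 7 11 3 4)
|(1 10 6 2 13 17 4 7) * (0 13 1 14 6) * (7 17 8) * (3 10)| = |(0 13 8 7 14 6 2 1 3 10)(4 17)| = 10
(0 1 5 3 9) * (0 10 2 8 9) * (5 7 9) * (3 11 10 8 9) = [1, 7, 9, 0, 4, 11, 6, 3, 5, 8, 2, 10] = (0 1 7 3)(2 9 8 5 11 10)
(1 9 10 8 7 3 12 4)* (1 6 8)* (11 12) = (1 9 10)(3 11 12 4 6 8 7) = [0, 9, 2, 11, 6, 5, 8, 3, 7, 10, 1, 12, 4]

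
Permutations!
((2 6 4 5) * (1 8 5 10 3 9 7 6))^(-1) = ((1 8 5 2)(3 9 7 6 4 10))^(-1) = (1 2 5 8)(3 10 4 6 7 9)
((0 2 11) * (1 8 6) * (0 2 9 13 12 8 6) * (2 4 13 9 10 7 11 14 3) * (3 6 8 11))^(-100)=(0 8 1 6 14 2 3 7 10)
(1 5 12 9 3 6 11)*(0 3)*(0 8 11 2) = (0 3 6 2)(1 5 12 9 8 11) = [3, 5, 0, 6, 4, 12, 2, 7, 11, 8, 10, 1, 9]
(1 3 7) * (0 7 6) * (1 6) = (0 7 6)(1 3) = [7, 3, 2, 1, 4, 5, 0, 6]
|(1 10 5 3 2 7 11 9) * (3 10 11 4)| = 12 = |(1 11 9)(2 7 4 3)(5 10)|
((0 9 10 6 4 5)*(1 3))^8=(0 10 4)(5 9 6)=((0 9 10 6 4 5)(1 3))^8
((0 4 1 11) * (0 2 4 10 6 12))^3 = ((0 10 6 12)(1 11 2 4))^3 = (0 12 6 10)(1 4 2 11)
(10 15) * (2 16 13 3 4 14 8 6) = (2 16 13 3 4 14 8 6)(10 15) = [0, 1, 16, 4, 14, 5, 2, 7, 6, 9, 15, 11, 12, 3, 8, 10, 13]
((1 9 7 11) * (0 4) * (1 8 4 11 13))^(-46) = ((0 11 8 4)(1 9 7 13))^(-46) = (0 8)(1 7)(4 11)(9 13)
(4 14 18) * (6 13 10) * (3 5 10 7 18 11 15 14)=[0, 1, 2, 5, 3, 10, 13, 18, 8, 9, 6, 15, 12, 7, 11, 14, 16, 17, 4]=(3 5 10 6 13 7 18 4)(11 15 14)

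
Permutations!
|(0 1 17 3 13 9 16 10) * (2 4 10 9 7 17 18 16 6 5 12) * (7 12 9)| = |(0 1 18 16 7 17 3 13 12 2 4 10)(5 9 6)| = 12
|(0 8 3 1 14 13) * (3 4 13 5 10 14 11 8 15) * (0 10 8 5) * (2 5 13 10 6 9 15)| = 7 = |(0 2 5 8 4 10 14)(1 11 13 6 9 15 3)|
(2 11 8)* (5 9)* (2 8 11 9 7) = (11)(2 9 5 7) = [0, 1, 9, 3, 4, 7, 6, 2, 8, 5, 10, 11]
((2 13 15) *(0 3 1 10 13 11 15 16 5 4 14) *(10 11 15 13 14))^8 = (0 10 5 13 1)(3 14 4 16 11) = ((0 3 1 11 13 16 5 4 10 14)(2 15))^8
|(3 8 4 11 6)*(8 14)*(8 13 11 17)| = |(3 14 13 11 6)(4 17 8)| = 15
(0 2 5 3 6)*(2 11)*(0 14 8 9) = (0 11 2 5 3 6 14 8 9) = [11, 1, 5, 6, 4, 3, 14, 7, 9, 0, 10, 2, 12, 13, 8]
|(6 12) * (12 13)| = 3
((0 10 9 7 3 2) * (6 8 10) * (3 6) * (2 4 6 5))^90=((0 3 4 6 8 10 9 7 5 2))^90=(10)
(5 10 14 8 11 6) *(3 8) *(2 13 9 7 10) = [0, 1, 13, 8, 4, 2, 5, 10, 11, 7, 14, 6, 12, 9, 3] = (2 13 9 7 10 14 3 8 11 6 5)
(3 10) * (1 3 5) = (1 3 10 5) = [0, 3, 2, 10, 4, 1, 6, 7, 8, 9, 5]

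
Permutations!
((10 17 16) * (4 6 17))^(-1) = (4 10 16 17 6)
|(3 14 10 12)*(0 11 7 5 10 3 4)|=|(0 11 7 5 10 12 4)(3 14)|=14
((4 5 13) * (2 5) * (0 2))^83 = ((0 2 5 13 4))^83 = (0 13 2 4 5)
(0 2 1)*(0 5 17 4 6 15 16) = (0 2 1 5 17 4 6 15 16) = [2, 5, 1, 3, 6, 17, 15, 7, 8, 9, 10, 11, 12, 13, 14, 16, 0, 4]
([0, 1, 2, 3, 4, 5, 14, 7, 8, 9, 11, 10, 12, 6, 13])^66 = (14)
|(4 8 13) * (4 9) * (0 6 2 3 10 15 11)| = 28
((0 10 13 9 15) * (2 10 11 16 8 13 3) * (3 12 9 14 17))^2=((0 11 16 8 13 14 17 3 2 10 12 9 15))^2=(0 16 13 17 2 12 15 11 8 14 3 10 9)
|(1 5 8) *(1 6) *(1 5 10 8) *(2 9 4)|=|(1 10 8 6 5)(2 9 4)|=15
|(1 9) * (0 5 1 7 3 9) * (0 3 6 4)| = 8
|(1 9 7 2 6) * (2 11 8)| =|(1 9 7 11 8 2 6)| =7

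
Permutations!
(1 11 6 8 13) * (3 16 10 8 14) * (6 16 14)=(1 11 16 10 8 13)(3 14)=[0, 11, 2, 14, 4, 5, 6, 7, 13, 9, 8, 16, 12, 1, 3, 15, 10]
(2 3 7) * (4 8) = (2 3 7)(4 8) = [0, 1, 3, 7, 8, 5, 6, 2, 4]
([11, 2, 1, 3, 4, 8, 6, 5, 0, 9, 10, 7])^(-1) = (0 8 5 7 11)(1 2)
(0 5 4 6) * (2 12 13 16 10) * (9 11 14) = (0 5 4 6)(2 12 13 16 10)(9 11 14) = [5, 1, 12, 3, 6, 4, 0, 7, 8, 11, 2, 14, 13, 16, 9, 15, 10]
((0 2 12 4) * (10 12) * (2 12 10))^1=(0 12 4)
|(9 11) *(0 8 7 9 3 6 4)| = |(0 8 7 9 11 3 6 4)| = 8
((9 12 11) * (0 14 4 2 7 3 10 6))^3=((0 14 4 2 7 3 10 6)(9 12 11))^3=(0 2 10 14 7 6 4 3)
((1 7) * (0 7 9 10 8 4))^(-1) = (0 4 8 10 9 1 7)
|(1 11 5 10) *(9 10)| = |(1 11 5 9 10)| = 5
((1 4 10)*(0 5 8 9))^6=((0 5 8 9)(1 4 10))^6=(10)(0 8)(5 9)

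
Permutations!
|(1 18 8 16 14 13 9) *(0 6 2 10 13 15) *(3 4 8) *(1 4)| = |(0 6 2 10 13 9 4 8 16 14 15)(1 18 3)| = 33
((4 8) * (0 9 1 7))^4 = ((0 9 1 7)(4 8))^4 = (9)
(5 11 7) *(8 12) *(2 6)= [0, 1, 6, 3, 4, 11, 2, 5, 12, 9, 10, 7, 8]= (2 6)(5 11 7)(8 12)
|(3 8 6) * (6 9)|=4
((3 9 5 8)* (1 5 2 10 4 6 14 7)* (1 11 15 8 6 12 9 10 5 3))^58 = ((1 3 10 4 12 9 2 5 6 14 7 11 15 8))^58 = (1 10 12 2 6 7 15)(3 4 9 5 14 11 8)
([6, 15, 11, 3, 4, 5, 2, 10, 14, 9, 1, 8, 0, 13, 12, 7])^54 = [14, 7, 0, 3, 4, 5, 12, 1, 2, 9, 15, 6, 8, 13, 11, 10]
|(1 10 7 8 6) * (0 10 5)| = 7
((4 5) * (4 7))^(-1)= ((4 5 7))^(-1)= (4 7 5)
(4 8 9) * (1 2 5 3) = (1 2 5 3)(4 8 9) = [0, 2, 5, 1, 8, 3, 6, 7, 9, 4]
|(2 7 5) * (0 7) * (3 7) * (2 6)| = 6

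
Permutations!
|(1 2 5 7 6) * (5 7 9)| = 4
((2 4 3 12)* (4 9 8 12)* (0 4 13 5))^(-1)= ((0 4 3 13 5)(2 9 8 12))^(-1)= (0 5 13 3 4)(2 12 8 9)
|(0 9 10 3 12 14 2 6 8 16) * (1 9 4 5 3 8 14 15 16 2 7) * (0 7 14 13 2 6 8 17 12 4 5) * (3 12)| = |(0 5 12 15 16 7 1 9 10 17 3 4)(2 8 6 13)| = 12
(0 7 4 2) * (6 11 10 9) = [7, 1, 0, 3, 2, 5, 11, 4, 8, 6, 9, 10] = (0 7 4 2)(6 11 10 9)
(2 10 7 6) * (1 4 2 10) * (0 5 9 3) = (0 5 9 3)(1 4 2)(6 10 7) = [5, 4, 1, 0, 2, 9, 10, 6, 8, 3, 7]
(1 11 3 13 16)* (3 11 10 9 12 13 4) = [0, 10, 2, 4, 3, 5, 6, 7, 8, 12, 9, 11, 13, 16, 14, 15, 1] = (1 10 9 12 13 16)(3 4)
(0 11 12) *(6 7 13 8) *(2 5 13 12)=(0 11 2 5 13 8 6 7 12)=[11, 1, 5, 3, 4, 13, 7, 12, 6, 9, 10, 2, 0, 8]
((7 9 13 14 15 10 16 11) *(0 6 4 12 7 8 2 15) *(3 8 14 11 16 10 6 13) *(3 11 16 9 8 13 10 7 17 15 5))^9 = (0 9 3 8)(2 10 11 13)(4 6 15 17 12)(5 7 14 16)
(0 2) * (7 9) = (0 2)(7 9) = [2, 1, 0, 3, 4, 5, 6, 9, 8, 7]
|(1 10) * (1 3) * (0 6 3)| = |(0 6 3 1 10)| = 5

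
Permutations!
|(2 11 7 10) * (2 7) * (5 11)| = 6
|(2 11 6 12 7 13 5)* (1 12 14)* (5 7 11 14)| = |(1 12 11 6 5 2 14)(7 13)| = 14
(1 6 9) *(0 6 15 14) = (0 6 9 1 15 14) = [6, 15, 2, 3, 4, 5, 9, 7, 8, 1, 10, 11, 12, 13, 0, 14]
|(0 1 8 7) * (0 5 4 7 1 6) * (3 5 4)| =2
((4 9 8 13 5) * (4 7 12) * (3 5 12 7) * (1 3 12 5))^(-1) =(1 3)(4 12 5 13 8 9)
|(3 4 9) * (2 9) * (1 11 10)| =|(1 11 10)(2 9 3 4)| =12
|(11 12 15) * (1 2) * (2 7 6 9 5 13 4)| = 24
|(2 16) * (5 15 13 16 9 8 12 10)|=|(2 9 8 12 10 5 15 13 16)|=9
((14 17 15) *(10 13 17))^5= ((10 13 17 15 14))^5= (17)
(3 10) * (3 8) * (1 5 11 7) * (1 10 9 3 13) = (1 5 11 7 10 8 13)(3 9) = [0, 5, 2, 9, 4, 11, 6, 10, 13, 3, 8, 7, 12, 1]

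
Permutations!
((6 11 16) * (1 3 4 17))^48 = (17)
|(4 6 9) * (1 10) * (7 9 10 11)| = 7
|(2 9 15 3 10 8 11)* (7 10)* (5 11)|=|(2 9 15 3 7 10 8 5 11)|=9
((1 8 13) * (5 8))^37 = ((1 5 8 13))^37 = (1 5 8 13)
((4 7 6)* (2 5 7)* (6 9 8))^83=(2 4 6 8 9 7 5)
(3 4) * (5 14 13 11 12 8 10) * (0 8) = (0 8 10 5 14 13 11 12)(3 4) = [8, 1, 2, 4, 3, 14, 6, 7, 10, 9, 5, 12, 0, 11, 13]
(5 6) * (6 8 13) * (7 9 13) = (5 8 7 9 13 6) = [0, 1, 2, 3, 4, 8, 5, 9, 7, 13, 10, 11, 12, 6]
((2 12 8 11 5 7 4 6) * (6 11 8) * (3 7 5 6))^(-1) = (2 6 11 4 7 3 12)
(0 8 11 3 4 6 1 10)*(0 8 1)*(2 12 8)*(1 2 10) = (0 2 12 8 11 3 4 6) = [2, 1, 12, 4, 6, 5, 0, 7, 11, 9, 10, 3, 8]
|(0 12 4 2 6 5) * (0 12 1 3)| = |(0 1 3)(2 6 5 12 4)| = 15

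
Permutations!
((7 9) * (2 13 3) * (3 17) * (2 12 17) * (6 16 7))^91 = (2 13)(3 12 17)(6 9 7 16)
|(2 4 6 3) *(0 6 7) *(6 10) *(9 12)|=|(0 10 6 3 2 4 7)(9 12)|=14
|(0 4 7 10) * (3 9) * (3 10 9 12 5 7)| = |(0 4 3 12 5 7 9 10)| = 8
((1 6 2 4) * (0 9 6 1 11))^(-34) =(0 6 4)(2 11 9)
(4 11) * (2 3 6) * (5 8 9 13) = [0, 1, 3, 6, 11, 8, 2, 7, 9, 13, 10, 4, 12, 5] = (2 3 6)(4 11)(5 8 9 13)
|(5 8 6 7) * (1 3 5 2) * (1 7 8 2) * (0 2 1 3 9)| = 14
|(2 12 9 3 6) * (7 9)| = 6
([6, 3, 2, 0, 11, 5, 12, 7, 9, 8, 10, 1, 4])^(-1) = (0 3 1 11 4 12 6)(8 9)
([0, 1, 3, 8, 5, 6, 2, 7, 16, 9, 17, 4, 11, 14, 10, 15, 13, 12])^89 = (2 5 11 17 14 16 3 6 4 12 10 13 8)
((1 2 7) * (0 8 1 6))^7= ((0 8 1 2 7 6))^7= (0 8 1 2 7 6)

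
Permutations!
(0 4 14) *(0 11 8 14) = (0 4)(8 14 11) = [4, 1, 2, 3, 0, 5, 6, 7, 14, 9, 10, 8, 12, 13, 11]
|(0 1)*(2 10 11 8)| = 4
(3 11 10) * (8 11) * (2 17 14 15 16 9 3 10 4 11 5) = (2 17 14 15 16 9 3 8 5)(4 11) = [0, 1, 17, 8, 11, 2, 6, 7, 5, 3, 10, 4, 12, 13, 15, 16, 9, 14]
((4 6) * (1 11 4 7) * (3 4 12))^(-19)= (1 12 4 7 11 3 6)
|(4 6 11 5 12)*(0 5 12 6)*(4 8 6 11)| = |(0 5 11 12 8 6 4)| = 7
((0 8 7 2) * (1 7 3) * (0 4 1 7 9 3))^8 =((0 8)(1 9 3 7 2 4))^8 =(1 3 2)(4 9 7)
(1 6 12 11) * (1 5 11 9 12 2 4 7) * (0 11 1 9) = [11, 6, 4, 3, 7, 1, 2, 9, 8, 12, 10, 5, 0] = (0 11 5 1 6 2 4 7 9 12)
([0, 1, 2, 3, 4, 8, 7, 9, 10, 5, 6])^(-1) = [0, 1, 2, 3, 4, 9, 10, 6, 5, 7, 8]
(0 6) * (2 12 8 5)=[6, 1, 12, 3, 4, 2, 0, 7, 5, 9, 10, 11, 8]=(0 6)(2 12 8 5)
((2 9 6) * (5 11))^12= (11)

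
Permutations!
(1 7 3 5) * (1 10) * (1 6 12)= (1 7 3 5 10 6 12)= [0, 7, 2, 5, 4, 10, 12, 3, 8, 9, 6, 11, 1]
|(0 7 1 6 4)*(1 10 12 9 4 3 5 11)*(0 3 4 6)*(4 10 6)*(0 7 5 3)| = |(0 5 11 1 7 6 10 12 9 4)| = 10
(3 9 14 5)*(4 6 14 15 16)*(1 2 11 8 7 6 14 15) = (1 2 11 8 7 6 15 16 4 14 5 3 9) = [0, 2, 11, 9, 14, 3, 15, 6, 7, 1, 10, 8, 12, 13, 5, 16, 4]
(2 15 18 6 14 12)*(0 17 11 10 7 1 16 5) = [17, 16, 15, 3, 4, 0, 14, 1, 8, 9, 7, 10, 2, 13, 12, 18, 5, 11, 6] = (0 17 11 10 7 1 16 5)(2 15 18 6 14 12)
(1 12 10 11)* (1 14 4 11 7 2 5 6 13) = [0, 12, 5, 3, 11, 6, 13, 2, 8, 9, 7, 14, 10, 1, 4] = (1 12 10 7 2 5 6 13)(4 11 14)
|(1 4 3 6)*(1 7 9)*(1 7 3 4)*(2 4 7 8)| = 10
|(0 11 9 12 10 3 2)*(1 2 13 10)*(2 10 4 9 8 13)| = |(0 11 8 13 4 9 12 1 10 3 2)| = 11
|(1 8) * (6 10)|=2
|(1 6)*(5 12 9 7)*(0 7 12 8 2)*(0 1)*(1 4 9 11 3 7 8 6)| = 11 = |(0 8 2 4 9 12 11 3 7 5 6)|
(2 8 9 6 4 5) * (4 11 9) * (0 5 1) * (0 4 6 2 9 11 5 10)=[10, 4, 8, 3, 1, 9, 5, 7, 6, 2, 0, 11]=(11)(0 10)(1 4)(2 8 6 5 9)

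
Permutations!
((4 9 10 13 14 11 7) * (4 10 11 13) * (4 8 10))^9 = ((4 9 11 7)(8 10)(13 14))^9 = (4 9 11 7)(8 10)(13 14)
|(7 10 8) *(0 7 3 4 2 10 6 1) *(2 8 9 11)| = |(0 7 6 1)(2 10 9 11)(3 4 8)| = 12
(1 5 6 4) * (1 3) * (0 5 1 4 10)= [5, 1, 2, 4, 3, 6, 10, 7, 8, 9, 0]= (0 5 6 10)(3 4)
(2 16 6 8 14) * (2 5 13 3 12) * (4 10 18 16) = [0, 1, 4, 12, 10, 13, 8, 7, 14, 9, 18, 11, 2, 3, 5, 15, 6, 17, 16] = (2 4 10 18 16 6 8 14 5 13 3 12)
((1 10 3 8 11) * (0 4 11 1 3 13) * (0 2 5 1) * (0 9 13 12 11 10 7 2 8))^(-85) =(0 3 11 12 10 4)(1 5 2 7)(8 13 9)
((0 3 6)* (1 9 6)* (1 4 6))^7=((0 3 4 6)(1 9))^7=(0 6 4 3)(1 9)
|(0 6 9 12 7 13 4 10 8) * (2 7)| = 10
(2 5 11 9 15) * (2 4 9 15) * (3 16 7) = (2 5 11 15 4 9)(3 16 7) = [0, 1, 5, 16, 9, 11, 6, 3, 8, 2, 10, 15, 12, 13, 14, 4, 7]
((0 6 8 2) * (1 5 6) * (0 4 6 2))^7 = (8)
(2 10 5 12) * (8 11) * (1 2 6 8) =[0, 2, 10, 3, 4, 12, 8, 7, 11, 9, 5, 1, 6] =(1 2 10 5 12 6 8 11)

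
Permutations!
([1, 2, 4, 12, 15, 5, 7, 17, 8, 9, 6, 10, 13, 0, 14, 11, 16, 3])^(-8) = [11, 10, 6, 2, 7, 5, 13, 0, 8, 9, 12, 3, 4, 15, 14, 17, 16, 1]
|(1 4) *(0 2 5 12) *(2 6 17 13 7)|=|(0 6 17 13 7 2 5 12)(1 4)|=8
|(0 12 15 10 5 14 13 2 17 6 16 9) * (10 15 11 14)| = |(0 12 11 14 13 2 17 6 16 9)(5 10)| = 10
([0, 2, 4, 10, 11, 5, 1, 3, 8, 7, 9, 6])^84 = (1 6 11 4 2)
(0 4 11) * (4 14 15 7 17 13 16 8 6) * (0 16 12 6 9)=(0 14 15 7 17 13 12 6 4 11 16 8 9)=[14, 1, 2, 3, 11, 5, 4, 17, 9, 0, 10, 16, 6, 12, 15, 7, 8, 13]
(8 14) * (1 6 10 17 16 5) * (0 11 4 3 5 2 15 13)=[11, 6, 15, 5, 3, 1, 10, 7, 14, 9, 17, 4, 12, 0, 8, 13, 2, 16]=(0 11 4 3 5 1 6 10 17 16 2 15 13)(8 14)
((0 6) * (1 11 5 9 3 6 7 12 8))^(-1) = ((0 7 12 8 1 11 5 9 3 6))^(-1) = (0 6 3 9 5 11 1 8 12 7)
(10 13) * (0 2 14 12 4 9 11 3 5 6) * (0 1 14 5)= [2, 14, 5, 0, 9, 6, 1, 7, 8, 11, 13, 3, 4, 10, 12]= (0 2 5 6 1 14 12 4 9 11 3)(10 13)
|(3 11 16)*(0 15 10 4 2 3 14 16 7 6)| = |(0 15 10 4 2 3 11 7 6)(14 16)| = 18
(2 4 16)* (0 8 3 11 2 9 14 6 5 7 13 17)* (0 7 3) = (0 8)(2 4 16 9 14 6 5 3 11)(7 13 17) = [8, 1, 4, 11, 16, 3, 5, 13, 0, 14, 10, 2, 12, 17, 6, 15, 9, 7]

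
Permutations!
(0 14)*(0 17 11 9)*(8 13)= (0 14 17 11 9)(8 13)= [14, 1, 2, 3, 4, 5, 6, 7, 13, 0, 10, 9, 12, 8, 17, 15, 16, 11]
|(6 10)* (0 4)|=2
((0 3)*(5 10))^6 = ((0 3)(5 10))^6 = (10)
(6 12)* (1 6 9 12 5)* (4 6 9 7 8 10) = (1 9 12 7 8 10 4 6 5) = [0, 9, 2, 3, 6, 1, 5, 8, 10, 12, 4, 11, 7]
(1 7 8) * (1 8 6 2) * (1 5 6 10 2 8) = (1 7 10 2 5 6 8) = [0, 7, 5, 3, 4, 6, 8, 10, 1, 9, 2]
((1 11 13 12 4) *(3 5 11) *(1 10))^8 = ((1 3 5 11 13 12 4 10))^8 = (13)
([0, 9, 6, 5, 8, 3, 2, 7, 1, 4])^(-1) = [0, 8, 6, 5, 9, 3, 2, 7, 4, 1]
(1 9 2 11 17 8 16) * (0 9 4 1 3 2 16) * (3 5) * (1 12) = (0 9 16 5 3 2 11 17 8)(1 4 12) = [9, 4, 11, 2, 12, 3, 6, 7, 0, 16, 10, 17, 1, 13, 14, 15, 5, 8]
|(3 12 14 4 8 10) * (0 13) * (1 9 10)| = 8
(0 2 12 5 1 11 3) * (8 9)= (0 2 12 5 1 11 3)(8 9)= [2, 11, 12, 0, 4, 1, 6, 7, 9, 8, 10, 3, 5]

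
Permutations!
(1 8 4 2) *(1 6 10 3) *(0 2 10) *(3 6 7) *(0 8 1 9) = (0 2 7 3 9)(4 10 6 8) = [2, 1, 7, 9, 10, 5, 8, 3, 4, 0, 6]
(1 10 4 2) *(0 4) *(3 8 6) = (0 4 2 1 10)(3 8 6) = [4, 10, 1, 8, 2, 5, 3, 7, 6, 9, 0]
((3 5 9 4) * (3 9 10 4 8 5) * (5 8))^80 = ((4 9 5 10))^80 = (10)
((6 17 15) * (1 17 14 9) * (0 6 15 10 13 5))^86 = ((0 6 14 9 1 17 10 13 5))^86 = (0 17 6 10 14 13 9 5 1)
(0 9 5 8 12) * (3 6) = [9, 1, 2, 6, 4, 8, 3, 7, 12, 5, 10, 11, 0] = (0 9 5 8 12)(3 6)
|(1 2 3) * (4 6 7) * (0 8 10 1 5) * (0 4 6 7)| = 10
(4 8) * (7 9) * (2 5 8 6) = (2 5 8 4 6)(7 9) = [0, 1, 5, 3, 6, 8, 2, 9, 4, 7]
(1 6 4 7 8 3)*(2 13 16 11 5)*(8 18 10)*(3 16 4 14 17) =(1 6 14 17 3)(2 13 4 7 18 10 8 16 11 5) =[0, 6, 13, 1, 7, 2, 14, 18, 16, 9, 8, 5, 12, 4, 17, 15, 11, 3, 10]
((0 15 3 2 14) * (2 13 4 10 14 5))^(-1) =((0 15 3 13 4 10 14)(2 5))^(-1) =(0 14 10 4 13 3 15)(2 5)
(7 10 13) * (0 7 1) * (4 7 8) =[8, 0, 2, 3, 7, 5, 6, 10, 4, 9, 13, 11, 12, 1] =(0 8 4 7 10 13 1)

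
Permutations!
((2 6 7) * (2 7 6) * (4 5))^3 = ((7)(4 5))^3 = (7)(4 5)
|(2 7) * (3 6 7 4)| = 5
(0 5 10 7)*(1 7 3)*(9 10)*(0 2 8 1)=(0 5 9 10 3)(1 7 2 8)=[5, 7, 8, 0, 4, 9, 6, 2, 1, 10, 3]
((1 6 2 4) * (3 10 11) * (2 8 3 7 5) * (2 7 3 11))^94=(1 2 3 8)(4 10 11 6)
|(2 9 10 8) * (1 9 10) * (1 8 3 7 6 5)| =|(1 9 8 2 10 3 7 6 5)| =9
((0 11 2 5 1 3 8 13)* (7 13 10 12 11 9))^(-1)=((0 9 7 13)(1 3 8 10 12 11 2 5))^(-1)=(0 13 7 9)(1 5 2 11 12 10 8 3)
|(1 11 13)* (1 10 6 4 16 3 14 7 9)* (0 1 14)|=9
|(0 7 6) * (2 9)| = 6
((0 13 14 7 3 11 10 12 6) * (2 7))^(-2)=(0 12 11 7 14)(2 13 6 10 3)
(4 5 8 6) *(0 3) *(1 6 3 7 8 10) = (0 7 8 3)(1 6 4 5 10) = [7, 6, 2, 0, 5, 10, 4, 8, 3, 9, 1]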